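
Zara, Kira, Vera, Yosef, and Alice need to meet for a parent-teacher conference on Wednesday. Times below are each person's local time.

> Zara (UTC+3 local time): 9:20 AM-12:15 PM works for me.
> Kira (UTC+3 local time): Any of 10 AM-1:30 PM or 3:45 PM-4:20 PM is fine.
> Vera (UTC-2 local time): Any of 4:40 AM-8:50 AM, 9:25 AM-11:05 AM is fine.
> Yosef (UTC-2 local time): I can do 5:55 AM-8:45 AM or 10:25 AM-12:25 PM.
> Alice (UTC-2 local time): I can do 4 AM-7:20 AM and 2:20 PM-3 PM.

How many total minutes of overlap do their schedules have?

Zara in UTC: 06:20-09:15 (subtract 3h to convert from UTC+3).
Kira in UTC: 07:00-10:30, 12:45-13:20 (subtract 3h to convert from UTC+3).
Vera in UTC: 06:40-10:50, 11:25-13:05 (add 2h to convert from UTC-2).
Yosef in UTC: 07:55-10:45, 12:25-14:25 (add 2h to convert from UTC-2).
Alice in UTC: 06:00-09:20, 16:20-17:00 (add 2h to convert from UTC-2).
Zara ∩ Kira: 07:00-09:15.
Zara ∩ Kira ∩ Vera: 07:00-09:15.
Zara ∩ Kira ∩ Vera ∩ Yosef: 07:55-09:15.
Zara ∩ Kira ∩ Vera ∩ Yosef ∩ Alice: 07:55-09:15.
That's a single block of 80 minutes.

80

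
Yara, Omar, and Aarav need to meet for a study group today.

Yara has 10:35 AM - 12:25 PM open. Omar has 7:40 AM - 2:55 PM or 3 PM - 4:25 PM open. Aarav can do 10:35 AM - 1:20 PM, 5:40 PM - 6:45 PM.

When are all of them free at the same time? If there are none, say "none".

Yara ∩ Omar: 10:35-12:25.
Yara ∩ Omar ∩ Aarav: 10:35-12:25.

10:35-12:25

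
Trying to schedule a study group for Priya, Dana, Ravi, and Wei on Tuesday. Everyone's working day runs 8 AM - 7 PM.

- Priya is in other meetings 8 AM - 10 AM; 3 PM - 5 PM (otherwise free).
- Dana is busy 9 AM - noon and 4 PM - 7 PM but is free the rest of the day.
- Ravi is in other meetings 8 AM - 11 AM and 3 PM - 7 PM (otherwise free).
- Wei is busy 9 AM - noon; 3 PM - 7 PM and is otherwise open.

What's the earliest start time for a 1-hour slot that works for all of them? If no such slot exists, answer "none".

12:00

Priya free: 10:00-15:00, 17:00-19:00 (invert busy blocks within the working day).
Dana free: 08:00-09:00, 12:00-16:00 (invert busy blocks within the working day).
Ravi free: 11:00-15:00 (invert busy blocks within the working day).
Wei free: 08:00-09:00, 12:00-15:00 (invert busy blocks within the working day).
Priya ∩ Dana: 12:00-15:00.
Priya ∩ Dana ∩ Ravi: 12:00-15:00.
Priya ∩ Dana ∩ Ravi ∩ Wei: 12:00-15:00.
The first common window of at least 60 minutes is 12:00-15:00, so the earliest start is 12:00.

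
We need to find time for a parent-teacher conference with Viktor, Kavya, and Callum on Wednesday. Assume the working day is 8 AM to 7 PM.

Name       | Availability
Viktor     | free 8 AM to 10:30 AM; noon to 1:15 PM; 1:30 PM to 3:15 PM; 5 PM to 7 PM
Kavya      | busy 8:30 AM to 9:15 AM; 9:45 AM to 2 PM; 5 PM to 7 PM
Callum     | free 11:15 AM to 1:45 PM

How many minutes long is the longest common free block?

Viktor free: 08:00-10:30, 12:00-13:15, 13:30-15:15, 17:00-19:00.
Kavya free: 08:00-08:30, 09:15-09:45, 14:00-17:00 (invert busy blocks within the working day).
Callum free: 11:15-13:45.
Viktor ∩ Kavya: 08:00-08:30, 09:15-09:45, 14:00-15:15.
Viktor ∩ Kavya ∩ Callum: ∅.
There is no time when everyone is free.
No common window exists, so the longest block is 0 minutes.

0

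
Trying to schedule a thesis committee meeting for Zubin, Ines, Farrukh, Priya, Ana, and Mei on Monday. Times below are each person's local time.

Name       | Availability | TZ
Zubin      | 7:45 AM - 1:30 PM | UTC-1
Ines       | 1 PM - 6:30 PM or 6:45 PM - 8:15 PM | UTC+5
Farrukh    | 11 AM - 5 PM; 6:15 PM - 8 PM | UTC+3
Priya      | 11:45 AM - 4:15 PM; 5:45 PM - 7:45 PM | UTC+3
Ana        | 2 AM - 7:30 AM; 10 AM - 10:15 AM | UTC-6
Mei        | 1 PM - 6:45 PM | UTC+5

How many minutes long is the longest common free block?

Zubin in UTC: 08:45-14:30 (add 1h to convert from UTC-1).
Ines in UTC: 08:00-13:30, 13:45-15:15 (subtract 5h to convert from UTC+5).
Farrukh in UTC: 08:00-14:00, 15:15-17:00 (subtract 3h to convert from UTC+3).
Priya in UTC: 08:45-13:15, 14:45-16:45 (subtract 3h to convert from UTC+3).
Ana in UTC: 08:00-13:30, 16:00-16:15 (add 6h to convert from UTC-6).
Mei in UTC: 08:00-13:45 (subtract 5h to convert from UTC+5).
Zubin ∩ Ines: 08:45-13:30, 13:45-14:30.
Zubin ∩ Ines ∩ Farrukh: 08:45-13:30, 13:45-14:00.
Zubin ∩ Ines ∩ Farrukh ∩ Priya: 08:45-13:15.
Zubin ∩ Ines ∩ Farrukh ∩ Priya ∩ Ana: 08:45-13:15.
Zubin ∩ Ines ∩ Farrukh ∩ Priya ∩ Ana ∩ Mei: 08:45-13:15.
So the common availability across everyone is 08:45-13:15.
The longest is 08:45-13:15 at 270 minutes.

270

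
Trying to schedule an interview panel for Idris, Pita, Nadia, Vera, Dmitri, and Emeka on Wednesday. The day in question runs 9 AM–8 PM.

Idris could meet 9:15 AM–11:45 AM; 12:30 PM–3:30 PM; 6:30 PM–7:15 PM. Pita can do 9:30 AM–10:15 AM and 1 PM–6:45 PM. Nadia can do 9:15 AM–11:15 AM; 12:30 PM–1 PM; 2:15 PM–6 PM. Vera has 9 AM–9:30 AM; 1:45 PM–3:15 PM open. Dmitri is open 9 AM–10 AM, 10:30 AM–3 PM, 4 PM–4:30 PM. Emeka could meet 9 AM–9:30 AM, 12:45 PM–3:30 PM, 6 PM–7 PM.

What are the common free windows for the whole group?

Idris ∩ Pita: 09:30-10:15, 13:00-15:30, 18:30-18:45.
Idris ∩ Pita ∩ Nadia: 09:30-10:15, 14:15-15:30.
Idris ∩ Pita ∩ Nadia ∩ Vera: 14:15-15:15.
Idris ∩ Pita ∩ Nadia ∩ Vera ∩ Dmitri: 14:15-15:00.
Idris ∩ Pita ∩ Nadia ∩ Vera ∩ Dmitri ∩ Emeka: 14:15-15:00.

14:15-15:00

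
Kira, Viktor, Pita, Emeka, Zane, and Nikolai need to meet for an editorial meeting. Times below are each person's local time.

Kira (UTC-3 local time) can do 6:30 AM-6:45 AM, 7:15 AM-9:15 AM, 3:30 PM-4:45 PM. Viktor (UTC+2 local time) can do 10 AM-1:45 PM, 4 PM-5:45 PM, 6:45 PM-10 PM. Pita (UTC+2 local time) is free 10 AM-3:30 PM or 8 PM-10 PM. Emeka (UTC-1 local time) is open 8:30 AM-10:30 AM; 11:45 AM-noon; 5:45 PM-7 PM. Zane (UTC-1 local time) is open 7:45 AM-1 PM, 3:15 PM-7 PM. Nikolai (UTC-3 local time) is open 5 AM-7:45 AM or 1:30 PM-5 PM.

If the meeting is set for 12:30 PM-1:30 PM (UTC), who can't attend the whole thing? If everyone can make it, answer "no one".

Emeka, Kira, Nikolai, Viktor

Kira in UTC: 09:30-09:45, 10:15-12:15, 18:30-19:45 (add 3h to convert from UTC-3).
Viktor in UTC: 08:00-11:45, 14:00-15:45, 16:45-20:00 (subtract 2h to convert from UTC+2).
Pita in UTC: 08:00-13:30, 18:00-20:00 (subtract 2h to convert from UTC+2).
Emeka in UTC: 09:30-11:30, 12:45-13:00, 18:45-20:00 (add 1h to convert from UTC-1).
Zane in UTC: 08:45-14:00, 16:15-20:00 (add 1h to convert from UTC-1).
Nikolai in UTC: 08:00-10:45, 16:30-20:00 (add 3h to convert from UTC-3).
Kira: not fully free for 12:30-13:30. Viktor: not fully free for 12:30-13:30. Pita: free for 12:30-13:30. Emeka: not fully free for 12:30-13:30. Zane: free for 12:30-13:30. Nikolai: not fully free for 12:30-13:30.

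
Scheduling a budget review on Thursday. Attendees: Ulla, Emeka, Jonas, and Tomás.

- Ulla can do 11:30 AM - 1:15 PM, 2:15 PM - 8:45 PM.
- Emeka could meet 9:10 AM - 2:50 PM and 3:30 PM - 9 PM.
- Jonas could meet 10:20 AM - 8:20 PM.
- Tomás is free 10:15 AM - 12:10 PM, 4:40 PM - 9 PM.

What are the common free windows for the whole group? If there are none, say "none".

11:30-12:10, 16:40-20:20

Ulla ∩ Emeka: 11:30-13:15, 14:15-14:50, 15:30-20:45.
Ulla ∩ Emeka ∩ Jonas: 11:30-13:15, 14:15-14:50, 15:30-20:20.
Ulla ∩ Emeka ∩ Jonas ∩ Tomás: 11:30-12:10, 16:40-20:20.
Those are the intersection windows.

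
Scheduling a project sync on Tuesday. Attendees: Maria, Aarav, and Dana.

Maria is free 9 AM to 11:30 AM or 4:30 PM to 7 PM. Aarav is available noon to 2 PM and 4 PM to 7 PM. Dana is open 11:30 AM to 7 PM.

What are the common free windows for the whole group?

16:30-19:00

Maria ∩ Aarav: 16:30-19:00.
Maria ∩ Aarav ∩ Dana: 16:30-19:00.
So the common availability across everyone is 16:30-19:00.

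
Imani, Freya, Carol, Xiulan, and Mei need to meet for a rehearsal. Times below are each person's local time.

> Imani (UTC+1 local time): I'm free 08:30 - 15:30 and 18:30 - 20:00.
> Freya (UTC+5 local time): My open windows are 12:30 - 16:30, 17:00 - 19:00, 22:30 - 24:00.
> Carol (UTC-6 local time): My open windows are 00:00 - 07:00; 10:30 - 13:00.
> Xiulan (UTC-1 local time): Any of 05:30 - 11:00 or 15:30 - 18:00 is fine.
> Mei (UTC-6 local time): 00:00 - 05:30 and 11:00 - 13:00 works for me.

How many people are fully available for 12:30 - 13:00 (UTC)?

3

Imani in UTC: 07:30-14:30, 17:30-19:00 (subtract 1h to convert from UTC+1).
Freya in UTC: 07:30-11:30, 12:00-14:00, 17:30-19:00 (subtract 5h to convert from UTC+5).
Carol in UTC: 06:00-13:00, 16:30-19:00 (add 6h to convert from UTC-6).
Xiulan in UTC: 06:30-12:00, 16:30-19:00 (add 1h to convert from UTC-1).
Mei in UTC: 06:00-11:30, 17:00-19:00 (add 6h to convert from UTC-6).
Imani, Freya, and Carol can make the full 12:30-13:00 slot — that's 3.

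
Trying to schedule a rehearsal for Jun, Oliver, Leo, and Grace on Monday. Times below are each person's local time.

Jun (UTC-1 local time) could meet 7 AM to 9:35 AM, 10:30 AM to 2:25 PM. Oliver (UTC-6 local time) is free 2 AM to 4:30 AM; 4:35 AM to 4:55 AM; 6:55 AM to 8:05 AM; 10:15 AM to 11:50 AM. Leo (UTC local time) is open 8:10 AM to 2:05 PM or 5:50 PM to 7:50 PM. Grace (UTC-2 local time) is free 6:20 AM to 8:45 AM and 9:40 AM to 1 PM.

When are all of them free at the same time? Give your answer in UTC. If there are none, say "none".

Jun in UTC: 08:00-10:35, 11:30-15:25 (add 1h to convert from UTC-1).
Oliver in UTC: 08:00-10:30, 10:35-10:55, 12:55-14:05, 16:15-17:50 (add 6h to convert from UTC-6).
Leo in UTC: 08:10-14:05, 17:50-19:50.
Grace in UTC: 08:20-10:45, 11:40-15:00 (add 2h to convert from UTC-2).
Jun ∩ Oliver: 08:00-10:30, 12:55-14:05.
Jun ∩ Oliver ∩ Leo: 08:10-10:30, 12:55-14:05.
Jun ∩ Oliver ∩ Leo ∩ Grace: 08:20-10:30, 12:55-14:05.

08:20-10:30, 12:55-14:05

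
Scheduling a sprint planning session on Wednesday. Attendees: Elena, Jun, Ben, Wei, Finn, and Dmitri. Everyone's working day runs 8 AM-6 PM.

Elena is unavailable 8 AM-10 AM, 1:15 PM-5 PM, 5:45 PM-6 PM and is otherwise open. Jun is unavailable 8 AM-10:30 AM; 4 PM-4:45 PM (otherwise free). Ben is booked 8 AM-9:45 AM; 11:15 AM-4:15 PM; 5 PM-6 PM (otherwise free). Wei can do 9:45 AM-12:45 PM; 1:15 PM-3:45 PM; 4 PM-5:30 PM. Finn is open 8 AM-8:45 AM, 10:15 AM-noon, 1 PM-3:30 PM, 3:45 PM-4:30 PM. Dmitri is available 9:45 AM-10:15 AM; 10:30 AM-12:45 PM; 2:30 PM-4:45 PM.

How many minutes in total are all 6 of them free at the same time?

45

Elena free: 10:00-13:15, 17:00-17:45 (invert busy blocks within the working day).
Jun free: 10:30-16:00, 16:45-18:00 (invert busy blocks within the working day).
Ben free: 09:45-11:15, 16:15-17:00 (invert busy blocks within the working day).
Wei free: 09:45-12:45, 13:15-15:45, 16:00-17:30.
Finn free: 08:00-08:45, 10:15-12:00, 13:00-15:30, 15:45-16:30.
Dmitri free: 09:45-10:15, 10:30-12:45, 14:30-16:45.
Elena ∩ Jun: 10:30-13:15, 17:00-17:45.
Elena ∩ Jun ∩ Ben: 10:30-11:15.
Elena ∩ Jun ∩ Ben ∩ Wei: 10:30-11:15.
Elena ∩ Jun ∩ Ben ∩ Wei ∩ Finn: 10:30-11:15.
Elena ∩ Jun ∩ Ben ∩ Wei ∩ Finn ∩ Dmitri: 10:30-11:15.
That's a single block of 45 minutes.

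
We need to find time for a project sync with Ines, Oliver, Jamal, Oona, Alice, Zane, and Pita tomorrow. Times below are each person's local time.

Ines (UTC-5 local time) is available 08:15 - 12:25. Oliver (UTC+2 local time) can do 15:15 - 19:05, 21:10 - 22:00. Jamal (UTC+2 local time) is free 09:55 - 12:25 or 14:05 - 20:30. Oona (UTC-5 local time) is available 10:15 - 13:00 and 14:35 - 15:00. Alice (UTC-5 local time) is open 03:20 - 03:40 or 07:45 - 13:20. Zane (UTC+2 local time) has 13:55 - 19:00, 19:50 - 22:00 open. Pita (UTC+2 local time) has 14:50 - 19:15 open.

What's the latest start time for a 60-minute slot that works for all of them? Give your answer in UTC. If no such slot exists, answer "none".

Ines in UTC: 13:15-17:25 (add 5h to convert from UTC-5).
Oliver in UTC: 13:15-17:05, 19:10-20:00 (subtract 2h to convert from UTC+2).
Jamal in UTC: 07:55-10:25, 12:05-18:30 (subtract 2h to convert from UTC+2).
Oona in UTC: 15:15-18:00, 19:35-20:00 (add 5h to convert from UTC-5).
Alice in UTC: 08:20-08:40, 12:45-18:20 (add 5h to convert from UTC-5).
Zane in UTC: 11:55-17:00, 17:50-20:00 (subtract 2h to convert from UTC+2).
Pita in UTC: 12:50-17:15 (subtract 2h to convert from UTC+2).
Ines ∩ Oliver: 13:15-17:05.
Ines ∩ Oliver ∩ Jamal: 13:15-17:05.
Ines ∩ Oliver ∩ Jamal ∩ Oona: 15:15-17:05.
Ines ∩ Oliver ∩ Jamal ∩ Oona ∩ Alice: 15:15-17:05.
Ines ∩ Oliver ∩ Jamal ∩ Oona ∩ Alice ∩ Zane: 15:15-17:00.
Ines ∩ Oliver ∩ Jamal ∩ Oona ∩ Alice ∩ Zane ∩ Pita: 15:15-17:00.
The last common window of at least 60 minutes is 15:15-17:00; a 60-minute meeting can start as late as 16:00 and still end by 17:00.

16:00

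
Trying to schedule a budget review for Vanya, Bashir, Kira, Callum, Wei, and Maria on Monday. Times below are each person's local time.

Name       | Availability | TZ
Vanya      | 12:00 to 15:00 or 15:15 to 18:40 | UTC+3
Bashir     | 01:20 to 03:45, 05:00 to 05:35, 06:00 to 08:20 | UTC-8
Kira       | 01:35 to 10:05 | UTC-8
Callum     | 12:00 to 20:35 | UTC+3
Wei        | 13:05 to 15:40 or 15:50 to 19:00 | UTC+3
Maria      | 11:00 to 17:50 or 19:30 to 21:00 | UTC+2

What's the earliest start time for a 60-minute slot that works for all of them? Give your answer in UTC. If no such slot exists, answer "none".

Vanya in UTC: 09:00-12:00, 12:15-15:40 (subtract 3h to convert from UTC+3).
Bashir in UTC: 09:20-11:45, 13:00-13:35, 14:00-16:20 (add 8h to convert from UTC-8).
Kira in UTC: 09:35-18:05 (add 8h to convert from UTC-8).
Callum in UTC: 09:00-17:35 (subtract 3h to convert from UTC+3).
Wei in UTC: 10:05-12:40, 12:50-16:00 (subtract 3h to convert from UTC+3).
Maria in UTC: 09:00-15:50, 17:30-19:00 (subtract 2h to convert from UTC+2).
Vanya ∩ Bashir: 09:20-11:45, 13:00-13:35, 14:00-15:40.
Vanya ∩ Bashir ∩ Kira: 09:35-11:45, 13:00-13:35, 14:00-15:40.
Vanya ∩ Bashir ∩ Kira ∩ Callum: 09:35-11:45, 13:00-13:35, 14:00-15:40.
Vanya ∩ Bashir ∩ Kira ∩ Callum ∩ Wei: 10:05-11:45, 13:00-13:35, 14:00-15:40.
Vanya ∩ Bashir ∩ Kira ∩ Callum ∩ Wei ∩ Maria: 10:05-11:45, 13:00-13:35, 14:00-15:40.
So the common availability across everyone is 10:05-11:45, 13:00-13:35, 14:00-15:40.
The first common window of at least 60 minutes is 10:05-11:45, so the earliest start is 10:05.

10:05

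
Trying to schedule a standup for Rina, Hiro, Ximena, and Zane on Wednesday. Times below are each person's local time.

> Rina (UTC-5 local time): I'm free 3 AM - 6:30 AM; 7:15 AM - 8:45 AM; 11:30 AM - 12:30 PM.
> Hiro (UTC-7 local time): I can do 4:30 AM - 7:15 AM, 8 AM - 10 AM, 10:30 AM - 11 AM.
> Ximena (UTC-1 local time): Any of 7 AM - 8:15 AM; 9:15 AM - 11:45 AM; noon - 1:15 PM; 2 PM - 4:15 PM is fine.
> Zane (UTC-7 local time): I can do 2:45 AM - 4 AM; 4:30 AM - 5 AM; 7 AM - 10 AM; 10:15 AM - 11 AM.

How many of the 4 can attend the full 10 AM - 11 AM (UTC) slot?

Rina in UTC: 08:00-11:30, 12:15-13:45, 16:30-17:30 (add 5h to convert from UTC-5).
Hiro in UTC: 11:30-14:15, 15:00-17:00, 17:30-18:00 (add 7h to convert from UTC-7).
Ximena in UTC: 08:00-09:15, 10:15-12:45, 13:00-14:15, 15:00-17:15 (add 1h to convert from UTC-1).
Zane in UTC: 09:45-11:00, 11:30-12:00, 14:00-17:00, 17:15-18:00 (add 7h to convert from UTC-7).
Rina and Zane can make the full 10:00-11:00 slot — that's 2.

2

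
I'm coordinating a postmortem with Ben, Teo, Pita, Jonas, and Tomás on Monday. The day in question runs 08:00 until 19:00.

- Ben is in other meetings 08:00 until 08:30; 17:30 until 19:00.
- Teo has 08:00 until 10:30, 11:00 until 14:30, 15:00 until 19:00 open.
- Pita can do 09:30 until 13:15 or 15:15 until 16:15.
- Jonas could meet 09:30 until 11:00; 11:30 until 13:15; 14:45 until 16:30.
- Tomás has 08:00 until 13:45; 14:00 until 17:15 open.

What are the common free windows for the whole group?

Ben free: 08:30-17:30 (invert busy blocks within the working day).
Teo free: 08:00-10:30, 11:00-14:30, 15:00-19:00.
Pita free: 09:30-13:15, 15:15-16:15.
Jonas free: 09:30-11:00, 11:30-13:15, 14:45-16:30.
Tomás free: 08:00-13:45, 14:00-17:15.
Ben ∩ Teo: 08:30-10:30, 11:00-14:30, 15:00-17:30.
Ben ∩ Teo ∩ Pita: 09:30-10:30, 11:00-13:15, 15:15-16:15.
Ben ∩ Teo ∩ Pita ∩ Jonas: 09:30-10:30, 11:30-13:15, 15:15-16:15.
Ben ∩ Teo ∩ Pita ∩ Jonas ∩ Tomás: 09:30-10:30, 11:30-13:15, 15:15-16:15.

09:30-10:30, 11:30-13:15, 15:15-16:15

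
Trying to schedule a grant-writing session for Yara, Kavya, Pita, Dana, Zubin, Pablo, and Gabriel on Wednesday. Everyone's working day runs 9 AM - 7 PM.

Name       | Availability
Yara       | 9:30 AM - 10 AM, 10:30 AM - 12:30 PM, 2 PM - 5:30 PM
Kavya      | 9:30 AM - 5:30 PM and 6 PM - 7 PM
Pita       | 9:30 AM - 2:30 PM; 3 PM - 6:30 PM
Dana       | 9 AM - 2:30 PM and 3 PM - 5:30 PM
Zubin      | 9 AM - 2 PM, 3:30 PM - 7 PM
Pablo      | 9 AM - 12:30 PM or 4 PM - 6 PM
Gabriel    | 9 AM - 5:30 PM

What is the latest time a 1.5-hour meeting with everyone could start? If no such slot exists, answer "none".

Yara ∩ Kavya: 09:30-10:00, 10:30-12:30, 14:00-17:30.
Yara ∩ Kavya ∩ Pita: 09:30-10:00, 10:30-12:30, 14:00-14:30, 15:00-17:30.
Yara ∩ Kavya ∩ Pita ∩ Dana: 09:30-10:00, 10:30-12:30, 14:00-14:30, 15:00-17:30.
Yara ∩ Kavya ∩ Pita ∩ Dana ∩ Zubin: 09:30-10:00, 10:30-12:30, 15:30-17:30.
Yara ∩ Kavya ∩ Pita ∩ Dana ∩ Zubin ∩ Pablo: 09:30-10:00, 10:30-12:30, 16:00-17:30.
Yara ∩ Kavya ∩ Pita ∩ Dana ∩ Zubin ∩ Pablo ∩ Gabriel: 09:30-10:00, 10:30-12:30, 16:00-17:30.
Those are the intersection windows.
The last common window of at least 90 minutes is 16:00-17:30; a 90-minute meeting can start as late as 16:00 and still end by 17:30.

16:00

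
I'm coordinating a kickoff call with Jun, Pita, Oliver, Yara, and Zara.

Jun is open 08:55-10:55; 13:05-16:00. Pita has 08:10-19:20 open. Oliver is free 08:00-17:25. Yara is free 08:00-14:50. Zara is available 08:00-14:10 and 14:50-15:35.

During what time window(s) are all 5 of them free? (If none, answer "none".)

Jun ∩ Pita: 08:55-10:55, 13:05-16:00.
Jun ∩ Pita ∩ Oliver: 08:55-10:55, 13:05-16:00.
Jun ∩ Pita ∩ Oliver ∩ Yara: 08:55-10:55, 13:05-14:50.
Jun ∩ Pita ∩ Oliver ∩ Yara ∩ Zara: 08:55-10:55, 13:05-14:10.

08:55-10:55, 13:05-14:10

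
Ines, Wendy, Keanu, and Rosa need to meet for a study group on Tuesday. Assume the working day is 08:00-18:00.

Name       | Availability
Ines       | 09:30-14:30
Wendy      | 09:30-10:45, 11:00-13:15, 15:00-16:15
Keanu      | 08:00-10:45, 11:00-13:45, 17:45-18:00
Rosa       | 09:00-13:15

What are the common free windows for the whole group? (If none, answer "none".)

Ines ∩ Wendy: 09:30-10:45, 11:00-13:15.
Ines ∩ Wendy ∩ Keanu: 09:30-10:45, 11:00-13:15.
Ines ∩ Wendy ∩ Keanu ∩ Rosa: 09:30-10:45, 11:00-13:15.
So the common availability across everyone is 09:30-10:45, 11:00-13:15.

09:30-10:45, 11:00-13:15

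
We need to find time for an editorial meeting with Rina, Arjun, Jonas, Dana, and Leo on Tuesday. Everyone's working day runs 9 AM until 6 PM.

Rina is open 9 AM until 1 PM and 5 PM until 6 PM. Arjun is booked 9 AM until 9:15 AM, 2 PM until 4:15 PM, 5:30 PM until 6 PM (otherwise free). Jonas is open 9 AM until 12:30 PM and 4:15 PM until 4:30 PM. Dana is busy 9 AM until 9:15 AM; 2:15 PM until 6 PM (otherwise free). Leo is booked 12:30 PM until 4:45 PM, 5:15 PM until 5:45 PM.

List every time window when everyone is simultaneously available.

Rina free: 09:00-13:00, 17:00-18:00.
Arjun free: 09:15-14:00, 16:15-17:30 (invert busy blocks within the working day).
Jonas free: 09:00-12:30, 16:15-16:30.
Dana free: 09:15-14:15 (invert busy blocks within the working day).
Leo free: 09:00-12:30, 16:45-17:15, 17:45-18:00 (invert busy blocks within the working day).
Rina ∩ Arjun: 09:15-13:00, 17:00-17:30.
Rina ∩ Arjun ∩ Jonas: 09:15-12:30.
Rina ∩ Arjun ∩ Jonas ∩ Dana: 09:15-12:30.
Rina ∩ Arjun ∩ Jonas ∩ Dana ∩ Leo: 09:15-12:30.

09:15-12:30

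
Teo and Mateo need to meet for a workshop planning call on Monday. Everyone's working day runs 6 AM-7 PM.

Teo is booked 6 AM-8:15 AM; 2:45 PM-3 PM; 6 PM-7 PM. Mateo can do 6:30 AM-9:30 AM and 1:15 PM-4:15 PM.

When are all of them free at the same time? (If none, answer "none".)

08:15-09:30, 13:15-14:45, 15:00-16:15

Teo free: 08:15-14:45, 15:00-18:00 (invert busy blocks within the working day).
Mateo free: 06:30-09:30, 13:15-16:15.
Teo ∩ Mateo: 08:15-09:30, 13:15-14:45, 15:00-16:15.
Those are the intersection windows.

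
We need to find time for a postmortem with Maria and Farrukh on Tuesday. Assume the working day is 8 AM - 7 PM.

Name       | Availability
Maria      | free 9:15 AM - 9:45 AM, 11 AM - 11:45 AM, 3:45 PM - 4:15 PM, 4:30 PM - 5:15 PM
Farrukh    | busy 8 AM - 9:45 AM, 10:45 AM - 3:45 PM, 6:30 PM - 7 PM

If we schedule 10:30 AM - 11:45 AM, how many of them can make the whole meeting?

0

Maria free: 09:15-09:45, 11:00-11:45, 15:45-16:15, 16:30-17:15.
Farrukh free: 09:45-10:45, 15:45-18:30 (invert busy blocks within the working day).
nobody can make the full 10:30-11:45 slot — that's 0.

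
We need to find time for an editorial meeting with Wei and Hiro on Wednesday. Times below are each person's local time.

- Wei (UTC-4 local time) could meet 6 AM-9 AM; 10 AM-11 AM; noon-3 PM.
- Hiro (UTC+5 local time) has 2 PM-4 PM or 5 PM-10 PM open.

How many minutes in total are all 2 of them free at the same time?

Wei in UTC: 10:00-13:00, 14:00-15:00, 16:00-19:00 (add 4h to convert from UTC-4).
Hiro in UTC: 09:00-11:00, 12:00-17:00 (subtract 5h to convert from UTC+5).
Wei ∩ Hiro: 10:00-11:00, 12:00-13:00, 14:00-15:00, 16:00-17:00.
Summing the common windows: 60 + 60 + 60 + 60 = 240 minutes.

240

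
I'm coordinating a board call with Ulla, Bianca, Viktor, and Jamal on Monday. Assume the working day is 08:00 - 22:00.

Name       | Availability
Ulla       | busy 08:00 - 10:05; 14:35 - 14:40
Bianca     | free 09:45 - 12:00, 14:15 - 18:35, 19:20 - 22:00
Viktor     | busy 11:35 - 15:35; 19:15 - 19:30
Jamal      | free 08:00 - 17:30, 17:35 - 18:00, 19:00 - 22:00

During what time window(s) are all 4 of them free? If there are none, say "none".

10:05-11:35, 15:35-17:30, 17:35-18:00, 19:30-22:00

Ulla free: 10:05-14:35, 14:40-22:00 (invert busy blocks within the working day).
Bianca free: 09:45-12:00, 14:15-18:35, 19:20-22:00.
Viktor free: 08:00-11:35, 15:35-19:15, 19:30-22:00 (invert busy blocks within the working day).
Jamal free: 08:00-17:30, 17:35-18:00, 19:00-22:00.
Ulla ∩ Bianca: 10:05-12:00, 14:15-14:35, 14:40-18:35, 19:20-22:00.
Ulla ∩ Bianca ∩ Viktor: 10:05-11:35, 15:35-18:35, 19:30-22:00.
Ulla ∩ Bianca ∩ Viktor ∩ Jamal: 10:05-11:35, 15:35-17:30, 17:35-18:00, 19:30-22:00.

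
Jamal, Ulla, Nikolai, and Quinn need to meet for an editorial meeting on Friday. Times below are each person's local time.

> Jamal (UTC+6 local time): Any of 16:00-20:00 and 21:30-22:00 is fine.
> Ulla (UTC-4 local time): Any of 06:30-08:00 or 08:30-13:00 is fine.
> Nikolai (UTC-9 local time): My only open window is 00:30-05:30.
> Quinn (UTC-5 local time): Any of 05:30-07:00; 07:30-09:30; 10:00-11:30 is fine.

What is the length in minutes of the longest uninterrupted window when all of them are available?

Jamal in UTC: 10:00-14:00, 15:30-16:00 (subtract 6h to convert from UTC+6).
Ulla in UTC: 10:30-12:00, 12:30-17:00 (add 4h to convert from UTC-4).
Nikolai in UTC: 09:30-14:30 (add 9h to convert from UTC-9).
Quinn in UTC: 10:30-12:00, 12:30-14:30, 15:00-16:30 (add 5h to convert from UTC-5).
Jamal ∩ Ulla: 10:30-12:00, 12:30-14:00, 15:30-16:00.
Jamal ∩ Ulla ∩ Nikolai: 10:30-12:00, 12:30-14:00.
Jamal ∩ Ulla ∩ Nikolai ∩ Quinn: 10:30-12:00, 12:30-14:00.
Those are the intersection windows.
The longest is 10:30-12:00 at 90 minutes.

90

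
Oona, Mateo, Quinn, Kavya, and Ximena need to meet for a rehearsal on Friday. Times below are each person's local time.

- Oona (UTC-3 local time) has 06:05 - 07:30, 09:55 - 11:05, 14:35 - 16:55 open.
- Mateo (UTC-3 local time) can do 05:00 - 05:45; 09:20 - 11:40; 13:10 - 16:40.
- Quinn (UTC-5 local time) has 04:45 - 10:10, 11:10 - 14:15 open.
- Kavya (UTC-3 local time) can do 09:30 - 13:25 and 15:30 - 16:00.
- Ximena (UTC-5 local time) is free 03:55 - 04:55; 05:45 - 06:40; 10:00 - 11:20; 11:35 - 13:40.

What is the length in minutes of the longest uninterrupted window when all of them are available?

10

Oona in UTC: 09:05-10:30, 12:55-14:05, 17:35-19:55 (add 3h to convert from UTC-3).
Mateo in UTC: 08:00-08:45, 12:20-14:40, 16:10-19:40 (add 3h to convert from UTC-3).
Quinn in UTC: 09:45-15:10, 16:10-19:15 (add 5h to convert from UTC-5).
Kavya in UTC: 12:30-16:25, 18:30-19:00 (add 3h to convert from UTC-3).
Ximena in UTC: 08:55-09:55, 10:45-11:40, 15:00-16:20, 16:35-18:40 (add 5h to convert from UTC-5).
Oona ∩ Mateo: 12:55-14:05, 17:35-19:40.
Oona ∩ Mateo ∩ Quinn: 12:55-14:05, 17:35-19:15.
Oona ∩ Mateo ∩ Quinn ∩ Kavya: 12:55-14:05, 18:30-19:00.
Oona ∩ Mateo ∩ Quinn ∩ Kavya ∩ Ximena: 18:30-18:40.
Those are the intersection windows.
The longest is 18:30-18:40 at 10 minutes.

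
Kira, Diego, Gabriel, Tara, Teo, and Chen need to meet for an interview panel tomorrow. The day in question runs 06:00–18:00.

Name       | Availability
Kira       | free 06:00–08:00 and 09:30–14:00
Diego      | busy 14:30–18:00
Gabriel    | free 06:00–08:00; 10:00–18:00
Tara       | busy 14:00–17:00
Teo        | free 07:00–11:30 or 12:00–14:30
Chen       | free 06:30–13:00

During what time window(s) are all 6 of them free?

Kira free: 06:00-08:00, 09:30-14:00.
Diego free: 06:00-14:30 (invert busy blocks within the working day).
Gabriel free: 06:00-08:00, 10:00-18:00.
Tara free: 06:00-14:00, 17:00-18:00 (invert busy blocks within the working day).
Teo free: 07:00-11:30, 12:00-14:30.
Chen free: 06:30-13:00.
Kira ∩ Diego: 06:00-08:00, 09:30-14:00.
Kira ∩ Diego ∩ Gabriel: 06:00-08:00, 10:00-14:00.
Kira ∩ Diego ∩ Gabriel ∩ Tara: 06:00-08:00, 10:00-14:00.
Kira ∩ Diego ∩ Gabriel ∩ Tara ∩ Teo: 07:00-08:00, 10:00-11:30, 12:00-14:00.
Kira ∩ Diego ∩ Gabriel ∩ Tara ∩ Teo ∩ Chen: 07:00-08:00, 10:00-11:30, 12:00-13:00.
Those are the intersection windows.

07:00-08:00, 10:00-11:30, 12:00-13:00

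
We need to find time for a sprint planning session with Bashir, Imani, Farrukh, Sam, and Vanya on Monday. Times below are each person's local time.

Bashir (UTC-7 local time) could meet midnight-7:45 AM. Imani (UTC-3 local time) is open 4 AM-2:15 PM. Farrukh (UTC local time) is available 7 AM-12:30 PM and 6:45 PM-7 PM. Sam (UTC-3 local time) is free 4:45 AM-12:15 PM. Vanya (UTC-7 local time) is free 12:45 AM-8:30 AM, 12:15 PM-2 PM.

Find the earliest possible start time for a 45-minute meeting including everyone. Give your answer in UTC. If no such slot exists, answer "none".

Bashir in UTC: 07:00-14:45 (add 7h to convert from UTC-7).
Imani in UTC: 07:00-17:15 (add 3h to convert from UTC-3).
Farrukh in UTC: 07:00-12:30, 18:45-19:00.
Sam in UTC: 07:45-15:15 (add 3h to convert from UTC-3).
Vanya in UTC: 07:45-15:30, 19:15-21:00 (add 7h to convert from UTC-7).
Bashir ∩ Imani: 07:00-14:45.
Bashir ∩ Imani ∩ Farrukh: 07:00-12:30.
Bashir ∩ Imani ∩ Farrukh ∩ Sam: 07:45-12:30.
Bashir ∩ Imani ∩ Farrukh ∩ Sam ∩ Vanya: 07:45-12:30.
The first common window of at least 45 minutes is 07:45-12:30, so the earliest start is 07:45.

07:45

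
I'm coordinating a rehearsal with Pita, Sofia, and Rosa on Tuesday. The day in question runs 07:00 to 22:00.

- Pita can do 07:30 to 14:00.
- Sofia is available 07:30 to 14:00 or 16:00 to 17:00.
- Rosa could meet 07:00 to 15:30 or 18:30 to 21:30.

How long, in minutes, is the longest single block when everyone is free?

390

Pita ∩ Sofia: 07:30-14:00.
Pita ∩ Sofia ∩ Rosa: 07:30-14:00.
The longest is 07:30-14:00 at 390 minutes.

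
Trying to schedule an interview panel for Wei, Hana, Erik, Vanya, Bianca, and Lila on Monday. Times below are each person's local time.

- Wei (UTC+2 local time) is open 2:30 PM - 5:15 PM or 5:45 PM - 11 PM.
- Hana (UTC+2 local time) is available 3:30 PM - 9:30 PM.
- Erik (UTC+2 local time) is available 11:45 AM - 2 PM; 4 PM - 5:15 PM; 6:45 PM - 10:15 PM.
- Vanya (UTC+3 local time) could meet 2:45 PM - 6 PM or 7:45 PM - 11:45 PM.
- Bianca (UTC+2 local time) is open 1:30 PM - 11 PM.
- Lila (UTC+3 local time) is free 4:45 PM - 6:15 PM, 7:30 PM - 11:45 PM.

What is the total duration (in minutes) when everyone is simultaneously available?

225

Wei in UTC: 12:30-15:15, 15:45-21:00 (subtract 2h to convert from UTC+2).
Hana in UTC: 13:30-19:30 (subtract 2h to convert from UTC+2).
Erik in UTC: 09:45-12:00, 14:00-15:15, 16:45-20:15 (subtract 2h to convert from UTC+2).
Vanya in UTC: 11:45-15:00, 16:45-20:45 (subtract 3h to convert from UTC+3).
Bianca in UTC: 11:30-21:00 (subtract 2h to convert from UTC+2).
Lila in UTC: 13:45-15:15, 16:30-20:45 (subtract 3h to convert from UTC+3).
Wei ∩ Hana: 13:30-15:15, 15:45-19:30.
Wei ∩ Hana ∩ Erik: 14:00-15:15, 16:45-19:30.
Wei ∩ Hana ∩ Erik ∩ Vanya: 14:00-15:00, 16:45-19:30.
Wei ∩ Hana ∩ Erik ∩ Vanya ∩ Bianca: 14:00-15:00, 16:45-19:30.
Wei ∩ Hana ∩ Erik ∩ Vanya ∩ Bianca ∩ Lila: 14:00-15:00, 16:45-19:30.
Those are the intersection windows.
Summing the common windows: 60 + 165 = 225 minutes.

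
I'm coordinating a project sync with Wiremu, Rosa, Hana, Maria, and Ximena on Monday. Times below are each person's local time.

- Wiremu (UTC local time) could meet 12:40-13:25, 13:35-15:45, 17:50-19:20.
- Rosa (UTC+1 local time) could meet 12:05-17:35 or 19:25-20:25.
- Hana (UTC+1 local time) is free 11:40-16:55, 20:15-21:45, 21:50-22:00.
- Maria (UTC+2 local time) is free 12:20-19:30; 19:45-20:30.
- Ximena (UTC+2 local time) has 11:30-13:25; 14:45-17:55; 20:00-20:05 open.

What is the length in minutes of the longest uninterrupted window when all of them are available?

130

Wiremu in UTC: 12:40-13:25, 13:35-15:45, 17:50-19:20.
Rosa in UTC: 11:05-16:35, 18:25-19:25 (subtract 1h to convert from UTC+1).
Hana in UTC: 10:40-15:55, 19:15-20:45, 20:50-21:00 (subtract 1h to convert from UTC+1).
Maria in UTC: 10:20-17:30, 17:45-18:30 (subtract 2h to convert from UTC+2).
Ximena in UTC: 09:30-11:25, 12:45-15:55, 18:00-18:05 (subtract 2h to convert from UTC+2).
Wiremu ∩ Rosa: 12:40-13:25, 13:35-15:45, 18:25-19:20.
Wiremu ∩ Rosa ∩ Hana: 12:40-13:25, 13:35-15:45, 19:15-19:20.
Wiremu ∩ Rosa ∩ Hana ∩ Maria: 12:40-13:25, 13:35-15:45.
Wiremu ∩ Rosa ∩ Hana ∩ Maria ∩ Ximena: 12:45-13:25, 13:35-15:45.
Those are the intersection windows.
The longest is 13:35-15:45 at 130 minutes.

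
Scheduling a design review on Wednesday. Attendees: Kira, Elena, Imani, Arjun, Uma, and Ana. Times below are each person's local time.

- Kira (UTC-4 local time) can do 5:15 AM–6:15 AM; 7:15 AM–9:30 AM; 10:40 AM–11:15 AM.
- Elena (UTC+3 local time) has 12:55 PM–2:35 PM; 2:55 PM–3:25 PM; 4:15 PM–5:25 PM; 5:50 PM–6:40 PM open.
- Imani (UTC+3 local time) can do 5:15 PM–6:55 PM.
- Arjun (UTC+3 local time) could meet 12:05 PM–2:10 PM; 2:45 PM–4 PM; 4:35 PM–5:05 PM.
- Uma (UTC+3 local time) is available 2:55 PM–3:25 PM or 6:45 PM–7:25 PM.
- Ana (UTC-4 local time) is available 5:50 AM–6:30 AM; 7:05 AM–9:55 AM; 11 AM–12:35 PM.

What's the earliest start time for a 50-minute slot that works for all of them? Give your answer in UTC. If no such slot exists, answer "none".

none

Kira in UTC: 09:15-10:15, 11:15-13:30, 14:40-15:15 (add 4h to convert from UTC-4).
Elena in UTC: 09:55-11:35, 11:55-12:25, 13:15-14:25, 14:50-15:40 (subtract 3h to convert from UTC+3).
Imani in UTC: 14:15-15:55 (subtract 3h to convert from UTC+3).
Arjun in UTC: 09:05-11:10, 11:45-13:00, 13:35-14:05 (subtract 3h to convert from UTC+3).
Uma in UTC: 11:55-12:25, 15:45-16:25 (subtract 3h to convert from UTC+3).
Ana in UTC: 09:50-10:30, 11:05-13:55, 15:00-16:35 (add 4h to convert from UTC-4).
Kira ∩ Elena: 09:55-10:15, 11:15-11:35, 11:55-12:25, 13:15-13:30, 14:50-15:15.
Kira ∩ Elena ∩ Imani: 14:50-15:15.
Kira ∩ Elena ∩ Imani ∩ Arjun: ∅.
Kira ∩ Elena ∩ Imani ∩ Arjun ∩ Uma: ∅.
Kira ∩ Elena ∩ Imani ∩ Arjun ∩ Uma ∩ Ana: ∅.
There is no time when everyone is free.
No common window is at least 50 minutes long.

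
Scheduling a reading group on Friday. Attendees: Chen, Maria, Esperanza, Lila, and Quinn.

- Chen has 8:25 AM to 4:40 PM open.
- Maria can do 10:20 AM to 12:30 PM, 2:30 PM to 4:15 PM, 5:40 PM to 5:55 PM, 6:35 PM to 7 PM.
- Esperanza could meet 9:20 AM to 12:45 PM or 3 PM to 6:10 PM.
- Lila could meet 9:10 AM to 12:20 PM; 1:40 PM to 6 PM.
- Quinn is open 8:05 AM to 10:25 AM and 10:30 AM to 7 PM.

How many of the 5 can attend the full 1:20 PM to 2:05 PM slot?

Chen and Quinn can make the full 13:20-14:05 slot — that's 2.

2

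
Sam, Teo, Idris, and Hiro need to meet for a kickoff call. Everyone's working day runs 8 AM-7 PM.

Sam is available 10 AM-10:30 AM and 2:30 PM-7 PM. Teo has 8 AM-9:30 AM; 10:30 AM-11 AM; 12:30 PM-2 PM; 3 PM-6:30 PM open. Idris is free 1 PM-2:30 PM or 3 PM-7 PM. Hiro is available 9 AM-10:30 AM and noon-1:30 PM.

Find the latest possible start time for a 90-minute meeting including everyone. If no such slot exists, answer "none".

Sam ∩ Teo: 15:00-18:30.
Sam ∩ Teo ∩ Idris: 15:00-18:30.
Sam ∩ Teo ∩ Idris ∩ Hiro: ∅.
There is no time when everyone is free.
No common window is at least 90 minutes long.

none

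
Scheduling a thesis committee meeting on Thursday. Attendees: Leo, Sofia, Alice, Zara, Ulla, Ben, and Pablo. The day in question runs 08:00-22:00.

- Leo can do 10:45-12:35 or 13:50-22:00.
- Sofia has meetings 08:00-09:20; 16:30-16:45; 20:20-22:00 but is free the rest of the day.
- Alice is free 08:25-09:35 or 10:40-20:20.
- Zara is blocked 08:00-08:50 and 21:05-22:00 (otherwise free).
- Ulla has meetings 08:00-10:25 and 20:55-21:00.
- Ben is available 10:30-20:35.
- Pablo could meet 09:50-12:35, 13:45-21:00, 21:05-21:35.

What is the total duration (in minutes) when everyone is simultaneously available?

Leo free: 10:45-12:35, 13:50-22:00.
Sofia free: 09:20-16:30, 16:45-20:20 (invert busy blocks within the working day).
Alice free: 08:25-09:35, 10:40-20:20.
Zara free: 08:50-21:05 (invert busy blocks within the working day).
Ulla free: 10:25-20:55, 21:00-22:00 (invert busy blocks within the working day).
Ben free: 10:30-20:35.
Pablo free: 09:50-12:35, 13:45-21:00, 21:05-21:35.
Leo ∩ Sofia: 10:45-12:35, 13:50-16:30, 16:45-20:20.
Leo ∩ Sofia ∩ Alice: 10:45-12:35, 13:50-16:30, 16:45-20:20.
Leo ∩ Sofia ∩ Alice ∩ Zara: 10:45-12:35, 13:50-16:30, 16:45-20:20.
Leo ∩ Sofia ∩ Alice ∩ Zara ∩ Ulla: 10:45-12:35, 13:50-16:30, 16:45-20:20.
Leo ∩ Sofia ∩ Alice ∩ Zara ∩ Ulla ∩ Ben: 10:45-12:35, 13:50-16:30, 16:45-20:20.
Leo ∩ Sofia ∩ Alice ∩ Zara ∩ Ulla ∩ Ben ∩ Pablo: 10:45-12:35, 13:50-16:30, 16:45-20:20.
Summing the common windows: 110 + 160 + 215 = 485 minutes.

485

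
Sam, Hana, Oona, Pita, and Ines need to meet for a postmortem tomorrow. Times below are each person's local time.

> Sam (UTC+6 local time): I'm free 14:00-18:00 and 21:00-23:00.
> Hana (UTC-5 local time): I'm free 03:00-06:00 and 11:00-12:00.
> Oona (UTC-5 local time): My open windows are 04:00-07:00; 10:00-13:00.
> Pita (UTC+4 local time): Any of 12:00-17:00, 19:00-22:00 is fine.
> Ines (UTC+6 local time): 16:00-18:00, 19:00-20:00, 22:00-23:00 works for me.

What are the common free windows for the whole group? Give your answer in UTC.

Sam in UTC: 08:00-12:00, 15:00-17:00 (subtract 6h to convert from UTC+6).
Hana in UTC: 08:00-11:00, 16:00-17:00 (add 5h to convert from UTC-5).
Oona in UTC: 09:00-12:00, 15:00-18:00 (add 5h to convert from UTC-5).
Pita in UTC: 08:00-13:00, 15:00-18:00 (subtract 4h to convert from UTC+4).
Ines in UTC: 10:00-12:00, 13:00-14:00, 16:00-17:00 (subtract 6h to convert from UTC+6).
Sam ∩ Hana: 08:00-11:00, 16:00-17:00.
Sam ∩ Hana ∩ Oona: 09:00-11:00, 16:00-17:00.
Sam ∩ Hana ∩ Oona ∩ Pita: 09:00-11:00, 16:00-17:00.
Sam ∩ Hana ∩ Oona ∩ Pita ∩ Ines: 10:00-11:00, 16:00-17:00.
Those are the intersection windows.

10:00-11:00, 16:00-17:00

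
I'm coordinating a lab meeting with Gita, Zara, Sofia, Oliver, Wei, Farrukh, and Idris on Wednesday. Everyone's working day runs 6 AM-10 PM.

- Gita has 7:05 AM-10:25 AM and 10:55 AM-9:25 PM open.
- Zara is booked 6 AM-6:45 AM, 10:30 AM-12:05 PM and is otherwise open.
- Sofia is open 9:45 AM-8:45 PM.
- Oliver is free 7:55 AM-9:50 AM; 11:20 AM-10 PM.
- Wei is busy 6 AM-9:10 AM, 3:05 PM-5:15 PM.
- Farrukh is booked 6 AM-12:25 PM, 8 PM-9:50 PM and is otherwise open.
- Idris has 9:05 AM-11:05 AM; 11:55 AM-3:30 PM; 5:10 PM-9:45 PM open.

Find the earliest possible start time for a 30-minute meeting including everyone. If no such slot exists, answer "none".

Gita free: 07:05-10:25, 10:55-21:25.
Zara free: 06:45-10:30, 12:05-22:00 (invert busy blocks within the working day).
Sofia free: 09:45-20:45.
Oliver free: 07:55-09:50, 11:20-22:00.
Wei free: 09:10-15:05, 17:15-22:00 (invert busy blocks within the working day).
Farrukh free: 12:25-20:00, 21:50-22:00 (invert busy blocks within the working day).
Idris free: 09:05-11:05, 11:55-15:30, 17:10-21:45.
Gita ∩ Zara: 07:05-10:25, 12:05-21:25.
Gita ∩ Zara ∩ Sofia: 09:45-10:25, 12:05-20:45.
Gita ∩ Zara ∩ Sofia ∩ Oliver: 09:45-09:50, 12:05-20:45.
Gita ∩ Zara ∩ Sofia ∩ Oliver ∩ Wei: 09:45-09:50, 12:05-15:05, 17:15-20:45.
Gita ∩ Zara ∩ Sofia ∩ Oliver ∩ Wei ∩ Farrukh: 12:25-15:05, 17:15-20:00.
Gita ∩ Zara ∩ Sofia ∩ Oliver ∩ Wei ∩ Farrukh ∩ Idris: 12:25-15:05, 17:15-20:00.
So the common availability across everyone is 12:25-15:05, 17:15-20:00.
The first common window of at least 30 minutes is 12:25-15:05, so the earliest start is 12:25.

12:25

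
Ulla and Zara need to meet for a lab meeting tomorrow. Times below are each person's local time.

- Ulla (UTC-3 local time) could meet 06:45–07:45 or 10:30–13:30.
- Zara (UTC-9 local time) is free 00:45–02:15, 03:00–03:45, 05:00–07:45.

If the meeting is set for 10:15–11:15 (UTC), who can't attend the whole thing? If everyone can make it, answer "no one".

Ulla

Ulla in UTC: 09:45-10:45, 13:30-16:30 (add 3h to convert from UTC-3).
Zara in UTC: 09:45-11:15, 12:00-12:45, 14:00-16:45 (add 9h to convert from UTC-9).
Ulla: not fully free for 10:15-11:15. Zara: free for 10:15-11:15.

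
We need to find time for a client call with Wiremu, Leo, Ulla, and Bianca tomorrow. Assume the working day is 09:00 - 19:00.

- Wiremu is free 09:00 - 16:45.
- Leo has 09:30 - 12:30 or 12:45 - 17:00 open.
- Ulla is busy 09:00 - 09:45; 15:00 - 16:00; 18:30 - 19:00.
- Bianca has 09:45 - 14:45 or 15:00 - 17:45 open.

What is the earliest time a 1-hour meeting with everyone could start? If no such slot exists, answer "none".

Wiremu free: 09:00-16:45.
Leo free: 09:30-12:30, 12:45-17:00.
Ulla free: 09:45-15:00, 16:00-18:30 (invert busy blocks within the working day).
Bianca free: 09:45-14:45, 15:00-17:45.
Wiremu ∩ Leo: 09:30-12:30, 12:45-16:45.
Wiremu ∩ Leo ∩ Ulla: 09:45-12:30, 12:45-15:00, 16:00-16:45.
Wiremu ∩ Leo ∩ Ulla ∩ Bianca: 09:45-12:30, 12:45-14:45, 16:00-16:45.
So the common availability across everyone is 09:45-12:30, 12:45-14:45, 16:00-16:45.
The first common window of at least 60 minutes is 09:45-12:30, so the earliest start is 09:45.

09:45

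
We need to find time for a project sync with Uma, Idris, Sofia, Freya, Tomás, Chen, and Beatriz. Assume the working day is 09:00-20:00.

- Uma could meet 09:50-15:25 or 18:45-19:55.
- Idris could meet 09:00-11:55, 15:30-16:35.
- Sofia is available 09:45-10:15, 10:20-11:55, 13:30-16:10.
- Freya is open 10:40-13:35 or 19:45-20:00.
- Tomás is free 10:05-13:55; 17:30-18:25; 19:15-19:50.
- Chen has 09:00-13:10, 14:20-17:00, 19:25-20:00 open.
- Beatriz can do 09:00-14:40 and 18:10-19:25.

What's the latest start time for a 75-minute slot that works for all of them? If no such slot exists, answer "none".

Uma ∩ Idris: 09:50-11:55.
Uma ∩ Idris ∩ Sofia: 09:50-10:15, 10:20-11:55.
Uma ∩ Idris ∩ Sofia ∩ Freya: 10:40-11:55.
Uma ∩ Idris ∩ Sofia ∩ Freya ∩ Tomás: 10:40-11:55.
Uma ∩ Idris ∩ Sofia ∩ Freya ∩ Tomás ∩ Chen: 10:40-11:55.
Uma ∩ Idris ∩ Sofia ∩ Freya ∩ Tomás ∩ Chen ∩ Beatriz: 10:40-11:55.
The last common window of at least 75 minutes is 10:40-11:55; a 75-minute meeting can start as late as 10:40 and still end by 11:55.

10:40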